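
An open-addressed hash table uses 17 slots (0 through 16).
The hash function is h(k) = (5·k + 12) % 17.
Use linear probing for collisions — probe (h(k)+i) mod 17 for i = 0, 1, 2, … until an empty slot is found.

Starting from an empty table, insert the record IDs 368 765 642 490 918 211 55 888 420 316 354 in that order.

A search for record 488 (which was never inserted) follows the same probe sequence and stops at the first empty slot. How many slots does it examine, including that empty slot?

2

368 hashes to 16; slot 16 is free => place at 16.
765 hashes to 12; slot 12 is free => place at 12.
642 hashes to 9; slot 9 is free => place at 9.
490 hashes to 14; slot 14 is free => place at 14.
918 hashes to 12; 12 taken => place at 13.
211 hashes to 13; 13,14 taken => place at 15.
55 hashes to 15; 15,16 taken => place at 0.
888 hashes to 15; 15,16,0 taken => place at 1.
420 hashes to 4; slot 4 is free => place at 4.
316 hashes to 11; slot 11 is free => place at 11.
354 hashes to 14; 14,15,16,0,1 taken => place at 2.
Table: [55, 888, 354, ., 420, ., ., ., ., 642, ., 316, 765, 918, 490, 211, 368]
Lookup 488: h=4, probe 4,5 → slot 5 empty, not found.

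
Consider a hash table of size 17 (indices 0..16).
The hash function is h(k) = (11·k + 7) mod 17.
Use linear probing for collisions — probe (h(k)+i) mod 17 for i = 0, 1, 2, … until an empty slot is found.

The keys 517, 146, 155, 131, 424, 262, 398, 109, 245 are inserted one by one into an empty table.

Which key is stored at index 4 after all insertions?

245

517: h=16 → slot 16
146: h=15 → slot 15
155: h=12 → slot 12
131: h=3 → slot 3
424: h=13 → slot 13
262: h=16, probe 16,0 → slot 0
398: h=16, probe 16,0,1 → slot 1
109: h=16, probe 16,0,1,2 → slot 2
245: h=16, probe 16,0,1,2,3,4 → slot 4
Table: [262, 398, 109, 131, 245, —, —, —, —, —, —, —, 155, 424, —, 146, 517]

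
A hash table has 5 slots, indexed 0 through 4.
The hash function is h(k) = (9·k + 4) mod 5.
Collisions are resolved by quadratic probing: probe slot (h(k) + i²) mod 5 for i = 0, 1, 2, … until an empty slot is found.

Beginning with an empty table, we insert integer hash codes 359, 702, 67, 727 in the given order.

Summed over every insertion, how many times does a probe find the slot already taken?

359 hashes to 0; slot 0 is free => place at 0.
702 hashes to 2; slot 2 is free => place at 2.
67 hashes to 2; 2 taken => place at 3.
727 hashes to 2; 2,3 taken => place at 1.
Table: [359, 727, 702, 67, -]

3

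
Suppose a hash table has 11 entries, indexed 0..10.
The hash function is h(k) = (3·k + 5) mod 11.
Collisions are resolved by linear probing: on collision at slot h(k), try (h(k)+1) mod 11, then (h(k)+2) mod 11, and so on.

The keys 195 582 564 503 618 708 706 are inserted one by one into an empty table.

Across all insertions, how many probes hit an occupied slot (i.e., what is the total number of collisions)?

195 hashes to 7; slot 7 is free => place at 7.
582 hashes to 2; slot 2 is free => place at 2.
564 hashes to 3; slot 3 is free => place at 3.
503 hashes to 7; 7 taken => place at 8.
618 hashes to 0; slot 0 is free => place at 0.
708 hashes to 6; slot 6 is free => place at 6.
706 hashes to 0; 0 taken => place at 1.
Table: [618, 706, 582, 564, _, _, 708, 195, 503, _, _]

2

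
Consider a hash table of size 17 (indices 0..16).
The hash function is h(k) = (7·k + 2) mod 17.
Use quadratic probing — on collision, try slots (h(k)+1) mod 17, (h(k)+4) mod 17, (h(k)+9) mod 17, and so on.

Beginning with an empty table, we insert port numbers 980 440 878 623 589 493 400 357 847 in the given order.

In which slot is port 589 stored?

980 hashes to 11; slot 11 is free => place at 11.
440 hashes to 5; slot 5 is free => place at 5.
878 hashes to 11; 11 taken => place at 12.
623 hashes to 11; 11,12 taken => place at 15.
589 hashes to 11; 11,12,15 taken => place at 3.
493 hashes to 2; slot 2 is free => place at 2.
400 hashes to 14; slot 14 is free => place at 14.
357 hashes to 2; 2,3 taken => place at 6.
847 hashes to 15; 15 taken => place at 16.
Table: [∅, ∅, 493, 589, ∅, 440, 357, ∅, ∅, ∅, ∅, 980, 878, ∅, 400, 623, 847]

3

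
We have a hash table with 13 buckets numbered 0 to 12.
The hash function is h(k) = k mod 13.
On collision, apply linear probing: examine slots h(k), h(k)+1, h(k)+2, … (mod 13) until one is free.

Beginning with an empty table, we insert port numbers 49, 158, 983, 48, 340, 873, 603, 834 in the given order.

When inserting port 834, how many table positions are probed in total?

5

Insert 49: h=10, slot 10 empty -> index 10.
Insert 158: h=2, slot 2 empty -> index 2.
Insert 983: h=8, slot 8 empty -> index 8.
Insert 48: h=9, slot 9 empty -> index 9.
Insert 340: h=2, slot 2 occupied -> index 3.
Insert 873: h=2, slots 2,3 occupied -> index 4.
Insert 603: h=5, slot 5 empty -> index 5.
Insert 834: h=2, slots 2,3,4,5 occupied -> index 6.
Table: [_, _, 158, 340, 873, 603, 834, _, 983, 48, 49, _, _]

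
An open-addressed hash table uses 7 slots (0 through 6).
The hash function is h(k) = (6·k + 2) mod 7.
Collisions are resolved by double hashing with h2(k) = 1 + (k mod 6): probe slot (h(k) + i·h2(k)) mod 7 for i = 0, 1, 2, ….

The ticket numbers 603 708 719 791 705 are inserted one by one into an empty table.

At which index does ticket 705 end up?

5

603: h=1 → slot 1
708: h=1, h2=1, probe 1,2 → slot 2
719: h=4 → slot 4
791: h=2, h2=6, probe 2,1,0 → slot 0
705: h=4, h2=4, probe 4,1,5 → slot 5
Table: [791, 603, 708, -, 719, 705, -]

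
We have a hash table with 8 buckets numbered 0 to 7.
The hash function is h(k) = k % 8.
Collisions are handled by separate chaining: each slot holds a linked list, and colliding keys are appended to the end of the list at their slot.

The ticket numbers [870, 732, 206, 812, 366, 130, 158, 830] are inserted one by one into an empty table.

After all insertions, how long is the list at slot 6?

5

Insert 870: h=6, bucket 6 empty -> new chain.
Insert 732: h=4, bucket 4 empty -> new chain.
Insert 206: h=6, bucket 6 nonempty -> append to chain.
Insert 812: h=4, bucket 4 nonempty -> append to chain.
Insert 366: h=6, bucket 6 nonempty -> append to chain.
Insert 130: h=2, bucket 2 empty -> new chain.
Insert 158: h=6, bucket 6 nonempty -> append to chain.
Insert 830: h=6, bucket 6 nonempty -> append to chain.
Final buckets:
0: _
1: _
2: 130
3: _
4: 732 -> 812
5: _
6: 870 -> 206 -> 366 -> 158 -> 830
7: _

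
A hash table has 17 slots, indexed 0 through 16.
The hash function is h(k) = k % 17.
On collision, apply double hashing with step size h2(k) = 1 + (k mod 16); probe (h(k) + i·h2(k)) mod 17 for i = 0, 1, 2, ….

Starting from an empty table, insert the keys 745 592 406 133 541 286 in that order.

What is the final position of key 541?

11

Insert 745: h=14, slot 14 empty => index 14.
Insert 592: h=14, h2=1, slot 14 occupied => index 15.
Insert 406: h=15, h2=7, slot 15 occupied => index 5.
Insert 133: h=14, h2=6, slot 14 occupied => index 3.
Insert 541: h=14, h2=14, slot 14 occupied => index 11.
Insert 286: h=14, h2=15, slot 14 occupied => index 12.
Table: [∅, ∅, ∅, 133, ∅, 406, ∅, ∅, ∅, ∅, ∅, 541, 286, ∅, 745, 592, ∅]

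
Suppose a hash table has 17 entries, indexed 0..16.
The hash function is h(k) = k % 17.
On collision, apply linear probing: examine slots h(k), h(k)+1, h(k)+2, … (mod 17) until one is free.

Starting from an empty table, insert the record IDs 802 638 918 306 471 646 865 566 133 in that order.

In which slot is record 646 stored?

Insert 802: h=3, slot 3 empty → index 3.
Insert 638: h=9, slot 9 empty → index 9.
Insert 918: h=0, slot 0 empty → index 0.
Insert 306: h=0, slot 0 occupied → index 1.
Insert 471: h=12, slot 12 empty → index 12.
Insert 646: h=0, slots 0,1 occupied → index 2.
Insert 865: h=15, slot 15 empty → index 15.
Insert 566: h=5, slot 5 empty → index 5.
Insert 133: h=14, slot 14 empty → index 14.
Table: [918, 306, 646, 802, _, 566, _, _, _, 638, _, _, 471, _, 133, 865, _]

2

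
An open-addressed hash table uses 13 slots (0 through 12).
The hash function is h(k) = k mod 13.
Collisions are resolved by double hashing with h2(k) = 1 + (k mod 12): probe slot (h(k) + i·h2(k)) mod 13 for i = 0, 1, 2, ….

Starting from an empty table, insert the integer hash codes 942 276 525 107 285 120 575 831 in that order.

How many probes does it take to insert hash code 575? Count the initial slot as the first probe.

3

942: h=6 → slot 6
276: h=3 → slot 3
525: h=5 → slot 5
107: h=3, h2=12, probe 3,2 → slot 2
285: h=12 → slot 12
120: h=3, h2=1, probe 3,4 → slot 4
575: h=3, h2=12, probe 3,2,1 → slot 1
831: h=12, h2=4, probe 12,3,7 → slot 7
Table: [_, 575, 107, 276, 120, 525, 942, 831, _, _, _, _, 285]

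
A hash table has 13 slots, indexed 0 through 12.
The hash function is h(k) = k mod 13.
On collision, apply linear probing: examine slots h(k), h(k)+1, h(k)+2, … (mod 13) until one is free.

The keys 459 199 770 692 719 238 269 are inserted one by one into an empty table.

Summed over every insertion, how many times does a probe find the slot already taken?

Insert 459: h=4, slot 4 empty → index 4.
Insert 199: h=4, slot 4 occupied → index 5.
Insert 770: h=3, slot 3 empty → index 3.
Insert 692: h=3, slots 3,4,5 occupied → index 6.
Insert 719: h=4, slots 4,5,6 occupied → index 7.
Insert 238: h=4, slots 4,5,6,7 occupied → index 8.
Insert 269: h=9, slot 9 empty → index 9.
Table: [_, _, _, 770, 459, 199, 692, 719, 238, 269, _, _, _]

11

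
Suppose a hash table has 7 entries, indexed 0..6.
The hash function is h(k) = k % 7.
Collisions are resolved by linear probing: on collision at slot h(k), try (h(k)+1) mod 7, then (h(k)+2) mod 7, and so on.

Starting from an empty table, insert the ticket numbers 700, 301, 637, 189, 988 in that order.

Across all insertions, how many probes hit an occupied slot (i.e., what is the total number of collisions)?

9

Insert 700: h=0, slot 0 empty → index 0.
Insert 301: h=0, slot 0 occupied → index 1.
Insert 637: h=0, slots 0,1 occupied → index 2.
Insert 189: h=0, slots 0,1,2 occupied → index 3.
Insert 988: h=1, slots 1,2,3 occupied → index 4.
Table: [700, 301, 637, 189, 988, -, -]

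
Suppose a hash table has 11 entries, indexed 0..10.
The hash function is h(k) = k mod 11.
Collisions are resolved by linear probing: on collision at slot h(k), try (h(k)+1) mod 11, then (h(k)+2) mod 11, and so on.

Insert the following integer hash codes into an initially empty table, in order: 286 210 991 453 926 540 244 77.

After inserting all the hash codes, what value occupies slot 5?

Insert 286: h=0, slot 0 empty -> index 0.
Insert 210: h=1, slot 1 empty -> index 1.
Insert 991: h=1, slot 1 occupied -> index 2.
Insert 453: h=2, slot 2 occupied -> index 3.
Insert 926: h=2, slots 2,3 occupied -> index 4.
Insert 540: h=1, slots 1,2,3,4 occupied -> index 5.
Insert 244: h=2, slots 2,3,4,5 occupied -> index 6.
Insert 77: h=0, slots 0,1,2,3,4,5,6 occupied -> index 7.
Table: [286, 210, 991, 453, 926, 540, 244, 77, -, -, -]

540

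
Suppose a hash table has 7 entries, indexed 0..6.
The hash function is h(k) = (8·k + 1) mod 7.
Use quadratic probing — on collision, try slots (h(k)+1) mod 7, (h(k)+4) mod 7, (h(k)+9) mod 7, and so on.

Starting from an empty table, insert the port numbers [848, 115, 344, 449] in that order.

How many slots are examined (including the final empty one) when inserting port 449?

Insert 848: h=2, slot 2 empty => index 2.
Insert 115: h=4, slot 4 empty => index 4.
Insert 344: h=2, slot 2 occupied => index 3.
Insert 449: h=2, slots 2,3 occupied => index 6.
Table: [., ., 848, 344, 115, ., 449]

3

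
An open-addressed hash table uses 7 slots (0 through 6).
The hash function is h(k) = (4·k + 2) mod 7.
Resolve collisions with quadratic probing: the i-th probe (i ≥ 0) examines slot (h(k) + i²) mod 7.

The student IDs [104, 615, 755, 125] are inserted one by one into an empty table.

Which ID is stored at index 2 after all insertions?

755

104 hashes to 5; slot 5 is free => place at 5.
615 hashes to 5; 5 taken => place at 6.
755 hashes to 5; 5,6 taken => place at 2.
125 hashes to 5; 5,6,2 taken => place at 0.
Table: [125, _, 755, _, _, 104, 615]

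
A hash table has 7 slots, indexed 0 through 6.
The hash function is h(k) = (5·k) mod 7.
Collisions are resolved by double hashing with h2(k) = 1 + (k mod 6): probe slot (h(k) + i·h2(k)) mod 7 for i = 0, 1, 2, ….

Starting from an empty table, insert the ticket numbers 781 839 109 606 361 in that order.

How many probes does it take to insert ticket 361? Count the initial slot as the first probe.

Insert 781: h=6, slot 6 empty → index 6.
Insert 839: h=2, slot 2 empty → index 2.
Insert 109: h=6, h2=2, slot 6 occupied → index 1.
Insert 606: h=6, h2=1, slot 6 occupied → index 0.
Insert 361: h=6, h2=2, slots 6,1 occupied → index 3.
Table: [606, 109, 839, 361, —, —, 781]

3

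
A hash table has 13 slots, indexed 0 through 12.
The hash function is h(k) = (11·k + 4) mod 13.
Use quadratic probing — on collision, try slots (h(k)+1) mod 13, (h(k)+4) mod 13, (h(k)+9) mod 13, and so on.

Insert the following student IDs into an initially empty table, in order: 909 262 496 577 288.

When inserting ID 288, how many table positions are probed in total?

Insert 909: h=6, slot 6 empty => index 6.
Insert 262: h=0, slot 0 empty => index 0.
Insert 496: h=0, slot 0 occupied => index 1.
Insert 577: h=7, slot 7 empty => index 7.
Insert 288: h=0, slots 0,1 occupied => index 4.
Table: [262, 496, ., ., 288, ., 909, 577, ., ., ., ., .]

3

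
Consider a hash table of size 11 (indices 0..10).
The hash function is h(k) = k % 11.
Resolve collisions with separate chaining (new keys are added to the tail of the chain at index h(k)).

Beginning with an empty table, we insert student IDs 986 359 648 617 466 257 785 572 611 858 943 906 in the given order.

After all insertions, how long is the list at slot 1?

1

986 → bucket 7
359 → bucket 7 (collision)
648 → bucket 10
617 → bucket 1
466 → bucket 4
257 → bucket 4 (collision)
785 → bucket 4 (collision)
572 → bucket 0
611 → bucket 6
858 → bucket 0 (collision)
943 → bucket 8
906 → bucket 4 (collision)
Final buckets:
0: 572 -> 858
1: 617
2: —
3: —
4: 466 -> 257 -> 785 -> 906
5: —
6: 611
7: 986 -> 359
8: 943
9: —
10: 648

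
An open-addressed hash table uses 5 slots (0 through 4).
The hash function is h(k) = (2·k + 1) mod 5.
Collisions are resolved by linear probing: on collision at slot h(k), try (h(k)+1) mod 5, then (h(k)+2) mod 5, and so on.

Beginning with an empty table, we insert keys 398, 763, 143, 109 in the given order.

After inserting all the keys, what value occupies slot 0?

109

Insert 398: h=2, slot 2 empty -> index 2.
Insert 763: h=2, slot 2 occupied -> index 3.
Insert 143: h=2, slots 2,3 occupied -> index 4.
Insert 109: h=4, slot 4 occupied -> index 0.
Table: [109, —, 398, 763, 143]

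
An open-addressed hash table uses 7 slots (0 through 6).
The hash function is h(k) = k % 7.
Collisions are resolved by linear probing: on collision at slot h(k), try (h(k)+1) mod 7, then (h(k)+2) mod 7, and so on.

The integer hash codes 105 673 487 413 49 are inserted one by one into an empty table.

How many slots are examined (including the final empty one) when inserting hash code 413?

3

Insert 105: h=0, slot 0 empty -> index 0.
Insert 673: h=1, slot 1 empty -> index 1.
Insert 487: h=4, slot 4 empty -> index 4.
Insert 413: h=0, slots 0,1 occupied -> index 2.
Insert 49: h=0, slots 0,1,2 occupied -> index 3.
Table: [105, 673, 413, 49, 487, _, _]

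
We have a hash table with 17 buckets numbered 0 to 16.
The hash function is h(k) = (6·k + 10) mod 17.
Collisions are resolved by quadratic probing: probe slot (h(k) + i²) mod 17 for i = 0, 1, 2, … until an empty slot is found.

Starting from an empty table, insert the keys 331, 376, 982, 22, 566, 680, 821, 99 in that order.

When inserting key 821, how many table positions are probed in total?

Insert 331: h=7, slot 7 empty → index 7.
Insert 376: h=5, slot 5 empty → index 5.
Insert 982: h=3, slot 3 empty → index 3.
Insert 22: h=6, slot 6 empty → index 6.
Insert 566: h=6, slots 6,7 occupied → index 10.
Insert 680: h=10, slot 10 occupied → index 11.
Insert 821: h=6, slots 6,7,10 occupied → index 15.
Insert 99: h=9, slot 9 empty → index 9.
Table: [-, -, -, 982, -, 376, 22, 331, -, 99, 566, 680, -, -, -, 821, -]

4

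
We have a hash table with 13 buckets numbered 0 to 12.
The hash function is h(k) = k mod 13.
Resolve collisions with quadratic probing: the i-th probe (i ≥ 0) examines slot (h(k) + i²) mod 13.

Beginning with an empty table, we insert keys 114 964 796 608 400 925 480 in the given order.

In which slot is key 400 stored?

114: h=10 -> slot 10
964: h=2 -> slot 2
796: h=3 -> slot 3
608: h=10, probe 10,11 -> slot 11
400: h=10, probe 10,11,1 -> slot 1
925: h=2, probe 2,3,6 -> slot 6
480: h=12 -> slot 12
Table: [_, 400, 964, 796, _, _, 925, _, _, _, 114, 608, 480]

1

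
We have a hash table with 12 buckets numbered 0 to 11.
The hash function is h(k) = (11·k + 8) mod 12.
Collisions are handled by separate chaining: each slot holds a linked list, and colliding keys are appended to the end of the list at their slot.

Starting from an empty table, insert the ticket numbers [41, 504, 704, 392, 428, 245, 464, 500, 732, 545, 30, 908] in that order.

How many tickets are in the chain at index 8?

Insert 41: h=3, bucket 3 empty -> new chain.
Insert 504: h=8, bucket 8 empty -> new chain.
Insert 704: h=0, bucket 0 empty -> new chain.
Insert 392: h=0, bucket 0 nonempty -> append to chain.
Insert 428: h=0, bucket 0 nonempty -> append to chain.
Insert 245: h=3, bucket 3 nonempty -> append to chain.
Insert 464: h=0, bucket 0 nonempty -> append to chain.
Insert 500: h=0, bucket 0 nonempty -> append to chain.
Insert 732: h=8, bucket 8 nonempty -> append to chain.
Insert 545: h=3, bucket 3 nonempty -> append to chain.
Insert 30: h=2, bucket 2 empty -> new chain.
Insert 908: h=0, bucket 0 nonempty -> append to chain.
Final buckets:
0: 704 -> 392 -> 428 -> 464 -> 500 -> 908
1: _
2: 30
3: 41 -> 245 -> 545
4: _
5: _
6: _
7: _
8: 504 -> 732
9: _
10: _
11: _

2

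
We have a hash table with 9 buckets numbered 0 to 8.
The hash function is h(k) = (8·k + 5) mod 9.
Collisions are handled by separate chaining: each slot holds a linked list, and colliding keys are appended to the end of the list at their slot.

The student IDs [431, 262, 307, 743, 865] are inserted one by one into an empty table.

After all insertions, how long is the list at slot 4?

3

431 → bucket 6
262 → bucket 4
307 → bucket 4 (collision)
743 → bucket 0
865 → bucket 4 (collision)
Final buckets:
0: 743
1: ∅
2: ∅
3: ∅
4: 262 -> 307 -> 865
5: ∅
6: 431
7: ∅
8: ∅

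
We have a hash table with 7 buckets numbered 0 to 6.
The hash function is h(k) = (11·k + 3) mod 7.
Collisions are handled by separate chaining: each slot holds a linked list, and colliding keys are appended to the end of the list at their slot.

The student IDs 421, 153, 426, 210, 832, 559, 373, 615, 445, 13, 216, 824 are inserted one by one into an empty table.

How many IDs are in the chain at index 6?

7

Insert 421: h=0, bucket 0 empty -> new chain.
Insert 153: h=6, bucket 6 empty -> new chain.
Insert 426: h=6, bucket 6 nonempty -> append to chain.
Insert 210: h=3, bucket 3 empty -> new chain.
Insert 832: h=6, bucket 6 nonempty -> append to chain.
Insert 559: h=6, bucket 6 nonempty -> append to chain.
Insert 373: h=4, bucket 4 empty -> new chain.
Insert 615: h=6, bucket 6 nonempty -> append to chain.
Insert 445: h=5, bucket 5 empty -> new chain.
Insert 13: h=6, bucket 6 nonempty -> append to chain.
Insert 216: h=6, bucket 6 nonempty -> append to chain.
Insert 824: h=2, bucket 2 empty -> new chain.
Final buckets:
0: 421
1: ∅
2: 824
3: 210
4: 373
5: 445
6: 153 -> 426 -> 832 -> 559 -> 615 -> 13 -> 216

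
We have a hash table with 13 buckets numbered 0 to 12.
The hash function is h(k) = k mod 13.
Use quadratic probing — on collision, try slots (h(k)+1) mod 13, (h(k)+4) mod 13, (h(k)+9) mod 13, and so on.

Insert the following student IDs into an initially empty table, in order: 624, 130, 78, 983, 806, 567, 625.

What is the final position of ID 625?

2

624: h=0 -> slot 0
130: h=0, probe 0,1 -> slot 1
78: h=0, probe 0,1,4 -> slot 4
983: h=8 -> slot 8
806: h=0, probe 0,1,4,9 -> slot 9
567: h=8, probe 8,9,12 -> slot 12
625: h=1, probe 1,2 -> slot 2
Table: [624, 130, 625, _, 78, _, _, _, 983, 806, _, _, 567]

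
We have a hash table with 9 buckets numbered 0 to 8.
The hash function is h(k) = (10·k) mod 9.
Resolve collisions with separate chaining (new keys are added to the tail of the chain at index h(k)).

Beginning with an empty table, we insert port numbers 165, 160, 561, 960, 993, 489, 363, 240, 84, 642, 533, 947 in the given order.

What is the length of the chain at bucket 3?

7

Insert 165: h=3, bucket 3 empty → new chain.
Insert 160: h=7, bucket 7 empty → new chain.
Insert 561: h=3, bucket 3 nonempty → append to chain.
Insert 960: h=6, bucket 6 empty → new chain.
Insert 993: h=3, bucket 3 nonempty → append to chain.
Insert 489: h=3, bucket 3 nonempty → append to chain.
Insert 363: h=3, bucket 3 nonempty → append to chain.
Insert 240: h=6, bucket 6 nonempty → append to chain.
Insert 84: h=3, bucket 3 nonempty → append to chain.
Insert 642: h=3, bucket 3 nonempty → append to chain.
Insert 533: h=2, bucket 2 empty → new chain.
Insert 947: h=2, bucket 2 nonempty → append to chain.
Final buckets:
0: ∅
1: ∅
2: 533 -> 947
3: 165 -> 561 -> 993 -> 489 -> 363 -> 84 -> 642
4: ∅
5: ∅
6: 960 -> 240
7: 160
8: ∅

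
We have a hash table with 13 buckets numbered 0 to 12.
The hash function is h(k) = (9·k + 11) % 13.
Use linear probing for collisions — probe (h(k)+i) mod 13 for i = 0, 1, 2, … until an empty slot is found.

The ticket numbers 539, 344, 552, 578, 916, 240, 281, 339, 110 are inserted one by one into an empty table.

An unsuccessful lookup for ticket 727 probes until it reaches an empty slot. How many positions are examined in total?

539: h=0 → slot 0
344: h=0, probe 0,1 → slot 1
552: h=0, probe 0,1,2 → slot 2
578: h=0, probe 0,1,2,3 → slot 3
916: h=0, probe 0,1,2,3,4 → slot 4
240: h=0, probe 0,1,2,3,4,5 → slot 5
281: h=5, probe 5,6 → slot 6
339: h=7 → slot 7
110: h=0, probe 0,1,2,3,4,5,6,7,8 → slot 8
Table: [539, 344, 552, 578, 916, 240, 281, 339, 110, -, -, -, -]
Lookup 727: h=2, probe 2,3,4,5,6,7,8,9 → slot 9 empty, not found.

8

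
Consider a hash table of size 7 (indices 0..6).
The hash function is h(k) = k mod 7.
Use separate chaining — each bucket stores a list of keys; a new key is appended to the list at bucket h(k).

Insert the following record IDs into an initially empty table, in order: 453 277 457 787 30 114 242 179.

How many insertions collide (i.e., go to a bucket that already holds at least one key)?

453 -> bucket 5
277 -> bucket 4
457 -> bucket 2
787 -> bucket 3
30 -> bucket 2 (collision)
114 -> bucket 2 (collision)
242 -> bucket 4 (collision)
179 -> bucket 4 (collision)
Final buckets:
0: -
1: -
2: 457 -> 30 -> 114
3: 787
4: 277 -> 242 -> 179
5: 453
6: -

4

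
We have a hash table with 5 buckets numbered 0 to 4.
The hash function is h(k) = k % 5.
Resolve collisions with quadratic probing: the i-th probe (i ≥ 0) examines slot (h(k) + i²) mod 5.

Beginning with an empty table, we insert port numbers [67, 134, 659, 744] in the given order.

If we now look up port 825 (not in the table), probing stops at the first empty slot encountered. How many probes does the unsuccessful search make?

2

67 hashes to 2; slot 2 is free => place at 2.
134 hashes to 4; slot 4 is free => place at 4.
659 hashes to 4; 4 taken => place at 0.
744 hashes to 4; 4,0 taken => place at 3.
Table: [659, ∅, 67, 744, 134]
Lookup 825: h=0, probe 0,1 → slot 1 empty, not found.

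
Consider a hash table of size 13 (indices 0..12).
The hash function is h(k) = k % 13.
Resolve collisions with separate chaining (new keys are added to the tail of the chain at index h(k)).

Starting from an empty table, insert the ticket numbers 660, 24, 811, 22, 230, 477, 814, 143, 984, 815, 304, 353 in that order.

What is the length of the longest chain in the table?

5

Insert 660: h=10, bucket 10 empty -> new chain.
Insert 24: h=11, bucket 11 empty -> new chain.
Insert 811: h=5, bucket 5 empty -> new chain.
Insert 22: h=9, bucket 9 empty -> new chain.
Insert 230: h=9, bucket 9 nonempty -> append to chain.
Insert 477: h=9, bucket 9 nonempty -> append to chain.
Insert 814: h=8, bucket 8 empty -> new chain.
Insert 143: h=0, bucket 0 empty -> new chain.
Insert 984: h=9, bucket 9 nonempty -> append to chain.
Insert 815: h=9, bucket 9 nonempty -> append to chain.
Insert 304: h=5, bucket 5 nonempty -> append to chain.
Insert 353: h=2, bucket 2 empty -> new chain.
Final buckets:
0: 143
1: —
2: 353
3: —
4: —
5: 811 -> 304
6: —
7: —
8: 814
9: 22 -> 230 -> 477 -> 984 -> 815
10: 660
11: 24
12: —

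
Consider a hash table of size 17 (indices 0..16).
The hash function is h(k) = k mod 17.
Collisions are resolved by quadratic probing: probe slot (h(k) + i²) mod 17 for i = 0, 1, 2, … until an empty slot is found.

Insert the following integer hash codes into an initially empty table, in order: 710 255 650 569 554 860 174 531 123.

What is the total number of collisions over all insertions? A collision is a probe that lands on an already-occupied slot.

11

710: h=13 -> slot 13
255: h=0 -> slot 0
650: h=4 -> slot 4
569: h=8 -> slot 8
554: h=10 -> slot 10
860: h=10, probe 10,11 -> slot 11
174: h=4, probe 4,5 -> slot 5
531: h=4, probe 4,5,8,13,3 -> slot 3
123: h=4, probe 4,5,8,13,3,12 -> slot 12
Table: [255, —, —, 531, 650, 174, —, —, 569, —, 554, 860, 123, 710, —, —, —]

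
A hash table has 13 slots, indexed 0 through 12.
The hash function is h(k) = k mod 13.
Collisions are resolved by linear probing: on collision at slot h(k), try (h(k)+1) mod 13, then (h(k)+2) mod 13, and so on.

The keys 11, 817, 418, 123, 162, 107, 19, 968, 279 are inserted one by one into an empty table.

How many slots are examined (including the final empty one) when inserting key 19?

3

Insert 11: h=11, slot 11 empty -> index 11.
Insert 817: h=11, slot 11 occupied -> index 12.
Insert 418: h=2, slot 2 empty -> index 2.
Insert 123: h=6, slot 6 empty -> index 6.
Insert 162: h=6, slot 6 occupied -> index 7.
Insert 107: h=3, slot 3 empty -> index 3.
Insert 19: h=6, slots 6,7 occupied -> index 8.
Insert 968: h=6, slots 6,7,8 occupied -> index 9.
Insert 279: h=6, slots 6,7,8,9 occupied -> index 10.
Table: [—, —, 418, 107, —, —, 123, 162, 19, 968, 279, 11, 817]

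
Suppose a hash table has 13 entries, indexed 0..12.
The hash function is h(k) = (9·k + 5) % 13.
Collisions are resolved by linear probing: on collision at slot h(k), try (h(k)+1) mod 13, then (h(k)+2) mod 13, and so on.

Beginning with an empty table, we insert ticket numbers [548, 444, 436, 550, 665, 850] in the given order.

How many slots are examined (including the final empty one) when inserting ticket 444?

2

548 hashes to 10; slot 10 is free → place at 10.
444 hashes to 10; 10 taken → place at 11.
436 hashes to 3; slot 3 is free → place at 3.
550 hashes to 2; slot 2 is free → place at 2.
665 hashes to 10; 10,11 taken → place at 12.
850 hashes to 11; 11,12 taken → place at 0.
Table: [850, ., 550, 436, ., ., ., ., ., ., 548, 444, 665]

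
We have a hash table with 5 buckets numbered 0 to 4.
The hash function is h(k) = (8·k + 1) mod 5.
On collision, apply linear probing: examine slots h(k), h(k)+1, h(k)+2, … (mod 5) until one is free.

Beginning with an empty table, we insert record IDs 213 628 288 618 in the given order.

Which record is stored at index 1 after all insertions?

628

213: h=0 -> slot 0
628: h=0, probe 0,1 -> slot 1
288: h=0, probe 0,1,2 -> slot 2
618: h=0, probe 0,1,2,3 -> slot 3
Table: [213, 628, 288, 618, _]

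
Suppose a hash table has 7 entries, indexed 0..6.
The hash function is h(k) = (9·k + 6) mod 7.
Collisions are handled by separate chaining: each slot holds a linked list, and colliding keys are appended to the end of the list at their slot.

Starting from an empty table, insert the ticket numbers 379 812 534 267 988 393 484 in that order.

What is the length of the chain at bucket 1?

5

379 -> bucket 1
812 -> bucket 6
534 -> bucket 3
267 -> bucket 1 (collision)
988 -> bucket 1 (collision)
393 -> bucket 1 (collision)
484 -> bucket 1 (collision)
Final buckets:
0: ∅
1: 379 -> 267 -> 988 -> 393 -> 484
2: ∅
3: 534
4: ∅
5: ∅
6: 812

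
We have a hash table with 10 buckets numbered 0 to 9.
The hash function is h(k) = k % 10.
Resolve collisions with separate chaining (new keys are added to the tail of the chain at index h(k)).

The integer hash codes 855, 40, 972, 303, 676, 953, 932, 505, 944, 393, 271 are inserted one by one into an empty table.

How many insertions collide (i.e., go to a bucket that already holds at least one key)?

4

Insert 855: h=5, bucket 5 empty -> new chain.
Insert 40: h=0, bucket 0 empty -> new chain.
Insert 972: h=2, bucket 2 empty -> new chain.
Insert 303: h=3, bucket 3 empty -> new chain.
Insert 676: h=6, bucket 6 empty -> new chain.
Insert 953: h=3, bucket 3 nonempty -> append to chain.
Insert 932: h=2, bucket 2 nonempty -> append to chain.
Insert 505: h=5, bucket 5 nonempty -> append to chain.
Insert 944: h=4, bucket 4 empty -> new chain.
Insert 393: h=3, bucket 3 nonempty -> append to chain.
Insert 271: h=1, bucket 1 empty -> new chain.
Final buckets:
0: 40
1: 271
2: 972 -> 932
3: 303 -> 953 -> 393
4: 944
5: 855 -> 505
6: 676
7: ∅
8: ∅
9: ∅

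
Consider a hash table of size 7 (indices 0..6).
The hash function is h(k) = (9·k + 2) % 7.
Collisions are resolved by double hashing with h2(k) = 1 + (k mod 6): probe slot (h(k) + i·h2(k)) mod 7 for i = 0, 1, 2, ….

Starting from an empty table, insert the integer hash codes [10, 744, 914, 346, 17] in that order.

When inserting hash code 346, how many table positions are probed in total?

3

10 hashes to 1; slot 1 is free => place at 1.
744 hashes to 6; slot 6 is free => place at 6.
914 hashes to 3; slot 3 is free => place at 3.
346 hashes to 1, h2=5; 1,6 taken => place at 4.
17 hashes to 1, h2=6; 1 taken => place at 0.
Table: [17, 10, —, 914, 346, —, 744]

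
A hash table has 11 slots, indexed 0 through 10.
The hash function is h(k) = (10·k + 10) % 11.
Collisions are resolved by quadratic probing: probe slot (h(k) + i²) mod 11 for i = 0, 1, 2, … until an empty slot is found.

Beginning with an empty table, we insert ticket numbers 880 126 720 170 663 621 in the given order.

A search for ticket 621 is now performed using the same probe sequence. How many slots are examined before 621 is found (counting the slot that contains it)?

4

880 hashes to 10; slot 10 is free -> place at 10.
126 hashes to 5; slot 5 is free -> place at 5.
720 hashes to 5; 5 taken -> place at 6.
170 hashes to 5; 5,6 taken -> place at 9.
663 hashes to 7; slot 7 is free -> place at 7.
621 hashes to 5; 5,6,9 taken -> place at 3.
Table: [_, _, _, 621, _, 126, 720, 663, _, 170, 880]
Lookup 621: h=5, probe 5,6,9,3 → found at 3.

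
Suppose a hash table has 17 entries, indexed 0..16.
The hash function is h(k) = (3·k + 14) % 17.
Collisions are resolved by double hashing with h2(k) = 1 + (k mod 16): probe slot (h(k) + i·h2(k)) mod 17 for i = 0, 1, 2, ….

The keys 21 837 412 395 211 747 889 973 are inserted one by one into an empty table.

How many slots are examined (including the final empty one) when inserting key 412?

21 hashes to 9; slot 9 is free → place at 9.
837 hashes to 9, h2=6; 9 taken → place at 15.
412 hashes to 9, h2=13; 9 taken → place at 5.
395 hashes to 9, h2=12; 9 taken → place at 4.
211 hashes to 1; slot 1 is free → place at 1.
747 hashes to 11; slot 11 is free → place at 11.
889 hashes to 12; slot 12 is free → place at 12.
973 hashes to 9, h2=14; 9 taken → place at 6.
Table: [—, 211, —, —, 395, 412, 973, —, —, 21, —, 747, 889, —, —, 837, —]

2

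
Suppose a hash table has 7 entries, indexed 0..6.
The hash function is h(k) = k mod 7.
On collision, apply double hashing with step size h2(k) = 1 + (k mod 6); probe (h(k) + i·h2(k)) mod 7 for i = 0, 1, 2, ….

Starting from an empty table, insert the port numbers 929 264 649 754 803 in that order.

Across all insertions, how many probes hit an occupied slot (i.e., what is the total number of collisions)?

4

929 hashes to 5; slot 5 is free → place at 5.
264 hashes to 5, h2=1; 5 taken → place at 6.
649 hashes to 5, h2=2; 5 taken → place at 0.
754 hashes to 5, h2=5; 5 taken → place at 3.
803 hashes to 5, h2=6; 5 taken → place at 4.
Table: [649, ., ., 754, 803, 929, 264]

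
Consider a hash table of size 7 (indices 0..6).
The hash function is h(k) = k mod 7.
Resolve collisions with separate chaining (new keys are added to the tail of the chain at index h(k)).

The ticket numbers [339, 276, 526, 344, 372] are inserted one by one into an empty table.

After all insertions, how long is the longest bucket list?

Insert 339: h=3, bucket 3 empty -> new chain.
Insert 276: h=3, bucket 3 nonempty -> append to chain.
Insert 526: h=1, bucket 1 empty -> new chain.
Insert 344: h=1, bucket 1 nonempty -> append to chain.
Insert 372: h=1, bucket 1 nonempty -> append to chain.
Final buckets:
0: -
1: 526 -> 344 -> 372
2: -
3: 339 -> 276
4: -
5: -
6: -

3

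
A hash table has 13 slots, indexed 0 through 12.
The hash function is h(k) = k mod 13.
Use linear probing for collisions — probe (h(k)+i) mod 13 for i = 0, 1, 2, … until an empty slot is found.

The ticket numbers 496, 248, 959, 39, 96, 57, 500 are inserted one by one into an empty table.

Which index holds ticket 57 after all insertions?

6

496 hashes to 2; slot 2 is free => place at 2.
248 hashes to 1; slot 1 is free => place at 1.
959 hashes to 10; slot 10 is free => place at 10.
39 hashes to 0; slot 0 is free => place at 0.
96 hashes to 5; slot 5 is free => place at 5.
57 hashes to 5; 5 taken => place at 6.
500 hashes to 6; 6 taken => place at 7.
Table: [39, 248, 496, ∅, ∅, 96, 57, 500, ∅, ∅, 959, ∅, ∅]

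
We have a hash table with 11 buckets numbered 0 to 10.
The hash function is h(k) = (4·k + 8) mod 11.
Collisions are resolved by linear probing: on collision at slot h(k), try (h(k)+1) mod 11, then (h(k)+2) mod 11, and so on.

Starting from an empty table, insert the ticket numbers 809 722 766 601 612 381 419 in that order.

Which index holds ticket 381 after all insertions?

809: h=10 -> slot 10
722: h=3 -> slot 3
766: h=3, probe 3,4 -> slot 4
601: h=3, probe 3,4,5 -> slot 5
612: h=3, probe 3,4,5,6 -> slot 6
381: h=3, probe 3,4,5,6,7 -> slot 7
419: h=1 -> slot 1
Table: [-, 419, -, 722, 766, 601, 612, 381, -, -, 809]

7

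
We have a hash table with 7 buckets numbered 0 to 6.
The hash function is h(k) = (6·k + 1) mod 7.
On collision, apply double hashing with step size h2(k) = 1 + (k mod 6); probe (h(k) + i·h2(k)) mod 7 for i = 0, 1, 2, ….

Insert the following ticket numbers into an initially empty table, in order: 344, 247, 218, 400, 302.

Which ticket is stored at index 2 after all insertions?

302

344: h=0 => slot 0
247: h=6 => slot 6
218: h=0, h2=3, probe 0,3 => slot 3
400: h=0, h2=5, probe 0,5 => slot 5
302: h=0, h2=3, probe 0,3,6,2 => slot 2
Table: [344, -, 302, 218, -, 400, 247]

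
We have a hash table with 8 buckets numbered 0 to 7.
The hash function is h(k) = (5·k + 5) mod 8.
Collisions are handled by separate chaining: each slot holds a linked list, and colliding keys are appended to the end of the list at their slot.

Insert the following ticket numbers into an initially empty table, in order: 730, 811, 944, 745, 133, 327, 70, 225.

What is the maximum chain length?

730 -> bucket 7
811 -> bucket 4
944 -> bucket 5
745 -> bucket 2
133 -> bucket 6
327 -> bucket 0
70 -> bucket 3
225 -> bucket 2 (collision)
Final buckets:
0: 327
1: -
2: 745 -> 225
3: 70
4: 811
5: 944
6: 133
7: 730

2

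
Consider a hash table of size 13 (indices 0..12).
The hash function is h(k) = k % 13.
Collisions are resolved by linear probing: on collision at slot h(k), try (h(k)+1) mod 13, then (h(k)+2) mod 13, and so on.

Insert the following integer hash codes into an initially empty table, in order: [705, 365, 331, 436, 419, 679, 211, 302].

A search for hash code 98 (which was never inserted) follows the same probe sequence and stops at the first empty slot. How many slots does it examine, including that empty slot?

705 hashes to 3; slot 3 is free -> place at 3.
365 hashes to 1; slot 1 is free -> place at 1.
331 hashes to 6; slot 6 is free -> place at 6.
436 hashes to 7; slot 7 is free -> place at 7.
419 hashes to 3; 3 taken -> place at 4.
679 hashes to 3; 3,4 taken -> place at 5.
211 hashes to 3; 3,4,5,6,7 taken -> place at 8.
302 hashes to 3; 3,4,5,6,7,8 taken -> place at 9.
Table: [_, 365, _, 705, 419, 679, 331, 436, 211, 302, _, _, _]
Lookup 98: h=7, probe 7,8,9,10 → slot 10 empty, not found.

4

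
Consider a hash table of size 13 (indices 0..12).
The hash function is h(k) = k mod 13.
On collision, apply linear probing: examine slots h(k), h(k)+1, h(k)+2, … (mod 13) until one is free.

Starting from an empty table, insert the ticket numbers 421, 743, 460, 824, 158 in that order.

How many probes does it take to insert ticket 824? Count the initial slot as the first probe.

Insert 421: h=5, slot 5 empty → index 5.
Insert 743: h=2, slot 2 empty → index 2.
Insert 460: h=5, slot 5 occupied → index 6.
Insert 824: h=5, slots 5,6 occupied → index 7.
Insert 158: h=2, slot 2 occupied → index 3.
Table: [_, _, 743, 158, _, 421, 460, 824, _, _, _, _, _]

3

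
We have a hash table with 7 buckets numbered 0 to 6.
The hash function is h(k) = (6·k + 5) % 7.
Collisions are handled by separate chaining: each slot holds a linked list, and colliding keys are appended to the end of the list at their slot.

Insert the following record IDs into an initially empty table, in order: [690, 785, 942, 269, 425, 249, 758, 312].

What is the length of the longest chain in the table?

690 -> bucket 1
785 -> bucket 4
942 -> bucket 1 (collision)
269 -> bucket 2
425 -> bucket 0
249 -> bucket 1 (collision)
758 -> bucket 3
312 -> bucket 1 (collision)
Final buckets:
0: 425
1: 690 -> 942 -> 249 -> 312
2: 269
3: 758
4: 785
5: —
6: —

4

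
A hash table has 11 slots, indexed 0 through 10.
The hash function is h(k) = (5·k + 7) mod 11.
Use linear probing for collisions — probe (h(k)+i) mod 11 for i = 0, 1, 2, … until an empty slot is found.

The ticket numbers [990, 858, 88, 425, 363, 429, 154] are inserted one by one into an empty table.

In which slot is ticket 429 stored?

1

990 hashes to 7; slot 7 is free => place at 7.
858 hashes to 7; 7 taken => place at 8.
88 hashes to 7; 7,8 taken => place at 9.
425 hashes to 9; 9 taken => place at 10.
363 hashes to 7; 7,8,9,10 taken => place at 0.
429 hashes to 7; 7,8,9,10,0 taken => place at 1.
154 hashes to 7; 7,8,9,10,0,1 taken => place at 2.
Table: [363, 429, 154, ∅, ∅, ∅, ∅, 990, 858, 88, 425]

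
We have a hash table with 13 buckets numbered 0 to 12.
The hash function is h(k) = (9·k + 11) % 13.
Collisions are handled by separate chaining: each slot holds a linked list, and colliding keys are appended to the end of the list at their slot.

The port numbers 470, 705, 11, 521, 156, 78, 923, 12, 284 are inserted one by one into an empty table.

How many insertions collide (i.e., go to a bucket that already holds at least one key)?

3

Insert 470: h=3, bucket 3 empty -> new chain.
Insert 705: h=12, bucket 12 empty -> new chain.
Insert 11: h=6, bucket 6 empty -> new chain.
Insert 521: h=7, bucket 7 empty -> new chain.
Insert 156: h=11, bucket 11 empty -> new chain.
Insert 78: h=11, bucket 11 nonempty -> append to chain.
Insert 923: h=11, bucket 11 nonempty -> append to chain.
Insert 12: h=2, bucket 2 empty -> new chain.
Insert 284: h=6, bucket 6 nonempty -> append to chain.
Final buckets:
0: .
1: .
2: 12
3: 470
4: .
5: .
6: 11 -> 284
7: 521
8: .
9: .
10: .
11: 156 -> 78 -> 923
12: 705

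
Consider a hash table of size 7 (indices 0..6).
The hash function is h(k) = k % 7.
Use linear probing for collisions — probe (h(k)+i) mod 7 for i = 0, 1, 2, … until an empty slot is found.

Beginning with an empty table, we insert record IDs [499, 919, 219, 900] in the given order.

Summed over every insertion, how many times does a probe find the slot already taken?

Insert 499: h=2, slot 2 empty => index 2.
Insert 919: h=2, slot 2 occupied => index 3.
Insert 219: h=2, slots 2,3 occupied => index 4.
Insert 900: h=4, slot 4 occupied => index 5.
Table: [∅, ∅, 499, 919, 219, 900, ∅]

4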